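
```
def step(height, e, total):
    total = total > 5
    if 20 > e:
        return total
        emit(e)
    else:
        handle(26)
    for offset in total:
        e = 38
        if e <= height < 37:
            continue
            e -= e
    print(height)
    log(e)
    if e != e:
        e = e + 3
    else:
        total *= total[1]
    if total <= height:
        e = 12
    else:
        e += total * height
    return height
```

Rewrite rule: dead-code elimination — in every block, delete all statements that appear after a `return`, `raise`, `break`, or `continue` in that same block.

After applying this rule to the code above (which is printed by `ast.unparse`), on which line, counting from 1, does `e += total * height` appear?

20

Transformed code:
def step(height, e, total):
    total = total > 5
    if 20 > e:
        return total
    else:
        handle(26)
    for offset in total:
        e = 38
        if e <= height < 37:
            continue
    print(height)
    log(e)
    if e != e:
        e = e + 3
    else:
        total *= total[1]
    if total <= height:
        e = 12
    else:
        e += total * height
    return height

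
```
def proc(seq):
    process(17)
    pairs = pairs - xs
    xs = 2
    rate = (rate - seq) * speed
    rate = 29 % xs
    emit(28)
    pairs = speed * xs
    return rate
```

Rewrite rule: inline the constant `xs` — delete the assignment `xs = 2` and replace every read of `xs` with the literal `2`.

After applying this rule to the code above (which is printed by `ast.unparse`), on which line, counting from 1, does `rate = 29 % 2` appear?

5

Transformed code:
def proc(seq):
    process(17)
    pairs = pairs - 2
    rate = (rate - seq) * speed
    rate = 29 % 2
    emit(28)
    pairs = speed * 2
    return rate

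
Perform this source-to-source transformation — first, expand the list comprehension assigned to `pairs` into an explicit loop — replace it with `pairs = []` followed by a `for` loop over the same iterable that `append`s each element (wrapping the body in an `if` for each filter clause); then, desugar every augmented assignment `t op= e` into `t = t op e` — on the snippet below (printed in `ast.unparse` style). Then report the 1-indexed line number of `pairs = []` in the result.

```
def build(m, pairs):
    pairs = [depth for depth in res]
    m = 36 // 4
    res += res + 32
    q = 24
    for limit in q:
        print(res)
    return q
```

2

Transformed code:
def build(m, pairs):
    pairs = []
    for depth in res:
        pairs.append(depth)
    m = 36 // 4
    res = res + (res + 32)
    q = 24
    for limit in q:
        print(res)
    return q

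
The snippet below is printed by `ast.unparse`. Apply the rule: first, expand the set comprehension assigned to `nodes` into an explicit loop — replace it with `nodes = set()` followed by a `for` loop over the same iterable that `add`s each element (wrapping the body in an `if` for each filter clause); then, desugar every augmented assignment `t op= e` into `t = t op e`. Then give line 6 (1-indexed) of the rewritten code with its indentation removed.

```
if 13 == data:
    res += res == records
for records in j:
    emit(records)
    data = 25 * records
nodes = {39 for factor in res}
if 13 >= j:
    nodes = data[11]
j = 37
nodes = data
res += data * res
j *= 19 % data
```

Transformed code:
if 13 == data:
    res = res + (res == records)
for records in j:
    emit(records)
    data = 25 * records
nodes = set()
for factor in res:
    nodes.add(39)
if 13 >= j:
    nodes = data[11]
j = 37
nodes = data
res = res + data * res
j = j * (19 % data)

nodes = set()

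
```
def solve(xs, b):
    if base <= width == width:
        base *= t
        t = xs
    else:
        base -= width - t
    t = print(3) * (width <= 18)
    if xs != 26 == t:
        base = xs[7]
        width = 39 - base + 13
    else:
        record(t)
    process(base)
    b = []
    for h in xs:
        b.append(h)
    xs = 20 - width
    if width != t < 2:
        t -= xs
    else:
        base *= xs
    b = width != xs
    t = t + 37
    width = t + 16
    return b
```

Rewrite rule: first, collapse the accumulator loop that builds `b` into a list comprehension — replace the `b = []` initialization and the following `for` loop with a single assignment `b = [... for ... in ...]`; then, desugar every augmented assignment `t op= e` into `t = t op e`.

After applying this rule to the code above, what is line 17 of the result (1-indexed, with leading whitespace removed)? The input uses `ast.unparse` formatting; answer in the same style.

Transformed code:
def solve(xs, b):
    if base <= width == width:
        base = base * t
        t = xs
    else:
        base = base - (width - t)
    t = print(3) * (width <= 18)
    if xs != 26 == t:
        base = xs[7]
        width = 39 - base + 13
    else:
        record(t)
    process(base)
    b = [h for h in xs]
    xs = 20 - width
    if width != t < 2:
        t = t - xs
    else:
        base = base * xs
    b = width != xs
    t = t + 37
    width = t + 16
    return b

t = t - xs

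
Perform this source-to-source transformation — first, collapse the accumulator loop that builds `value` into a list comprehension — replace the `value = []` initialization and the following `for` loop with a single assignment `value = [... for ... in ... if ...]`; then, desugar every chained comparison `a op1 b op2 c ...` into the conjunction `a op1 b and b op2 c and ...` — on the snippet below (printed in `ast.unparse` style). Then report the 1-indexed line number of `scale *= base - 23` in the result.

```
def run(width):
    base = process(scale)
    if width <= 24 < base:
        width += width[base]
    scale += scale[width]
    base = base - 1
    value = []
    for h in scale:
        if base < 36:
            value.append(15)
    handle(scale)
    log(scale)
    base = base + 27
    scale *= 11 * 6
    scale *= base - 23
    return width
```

12

Transformed code:
def run(width):
    base = process(scale)
    if width <= 24 and 24 < base:
        width += width[base]
    scale += scale[width]
    base = base - 1
    value = [15 for h in scale if base < 36]
    handle(scale)
    log(scale)
    base = base + 27
    scale *= 11 * 6
    scale *= base - 23
    return width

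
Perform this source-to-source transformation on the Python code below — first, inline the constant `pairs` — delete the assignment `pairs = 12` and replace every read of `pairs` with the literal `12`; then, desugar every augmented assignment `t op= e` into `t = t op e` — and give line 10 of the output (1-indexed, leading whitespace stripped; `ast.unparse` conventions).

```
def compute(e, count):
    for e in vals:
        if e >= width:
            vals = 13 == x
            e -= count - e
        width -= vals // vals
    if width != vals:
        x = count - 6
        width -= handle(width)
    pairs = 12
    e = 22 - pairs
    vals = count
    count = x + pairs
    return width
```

Transformed code:
def compute(e, count):
    for e in vals:
        if e >= width:
            vals = 13 == x
            e = e - (count - e)
        width = width - vals // vals
    if width != vals:
        x = count - 6
        width = width - handle(width)
    e = 22 - 12
    vals = count
    count = x + 12
    return width

e = 22 - 12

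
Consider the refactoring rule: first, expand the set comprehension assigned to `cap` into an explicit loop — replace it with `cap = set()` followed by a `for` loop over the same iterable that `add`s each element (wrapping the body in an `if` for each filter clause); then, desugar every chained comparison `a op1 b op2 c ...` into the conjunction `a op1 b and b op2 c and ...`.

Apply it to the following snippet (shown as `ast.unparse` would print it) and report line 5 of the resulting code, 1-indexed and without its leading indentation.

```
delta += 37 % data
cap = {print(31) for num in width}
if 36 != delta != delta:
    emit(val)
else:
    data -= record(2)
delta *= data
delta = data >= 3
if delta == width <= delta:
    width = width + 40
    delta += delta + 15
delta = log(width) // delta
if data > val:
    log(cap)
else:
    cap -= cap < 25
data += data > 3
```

Transformed code:
delta += 37 % data
cap = set()
for num in width:
    cap.add(print(31))
if 36 != delta and delta != delta:
    emit(val)
else:
    data -= record(2)
delta *= data
delta = data >= 3
if delta == width and width <= delta:
    width = width + 40
    delta += delta + 15
delta = log(width) // delta
if data > val:
    log(cap)
else:
    cap -= cap < 25
data += data > 3

if 36 != delta and delta != delta:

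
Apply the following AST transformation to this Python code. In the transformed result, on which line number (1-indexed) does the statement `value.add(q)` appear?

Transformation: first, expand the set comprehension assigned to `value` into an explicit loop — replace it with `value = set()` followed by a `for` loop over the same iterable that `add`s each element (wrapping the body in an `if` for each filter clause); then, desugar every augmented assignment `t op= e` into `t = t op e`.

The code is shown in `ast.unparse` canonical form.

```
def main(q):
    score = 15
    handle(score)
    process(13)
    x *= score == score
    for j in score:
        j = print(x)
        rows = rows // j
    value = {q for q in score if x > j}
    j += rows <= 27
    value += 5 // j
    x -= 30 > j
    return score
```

12

Transformed code:
def main(q):
    score = 15
    handle(score)
    process(13)
    x = x * (score == score)
    for j in score:
        j = print(x)
        rows = rows // j
    value = set()
    for q in score:
        if x > j:
            value.add(q)
    j = j + (rows <= 27)
    value = value + 5 // j
    x = x - (30 > j)
    return score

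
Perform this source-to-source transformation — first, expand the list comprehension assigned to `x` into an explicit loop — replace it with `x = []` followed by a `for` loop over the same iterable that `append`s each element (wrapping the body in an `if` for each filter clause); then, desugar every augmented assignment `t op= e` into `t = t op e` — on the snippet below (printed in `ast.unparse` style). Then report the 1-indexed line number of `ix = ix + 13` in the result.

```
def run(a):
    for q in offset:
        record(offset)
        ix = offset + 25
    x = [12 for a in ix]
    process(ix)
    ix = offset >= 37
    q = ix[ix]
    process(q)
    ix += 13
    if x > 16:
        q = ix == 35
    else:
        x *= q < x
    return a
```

12

Transformed code:
def run(a):
    for q in offset:
        record(offset)
        ix = offset + 25
    x = []
    for a in ix:
        x.append(12)
    process(ix)
    ix = offset >= 37
    q = ix[ix]
    process(q)
    ix = ix + 13
    if x > 16:
        q = ix == 35
    else:
        x = x * (q < x)
    return a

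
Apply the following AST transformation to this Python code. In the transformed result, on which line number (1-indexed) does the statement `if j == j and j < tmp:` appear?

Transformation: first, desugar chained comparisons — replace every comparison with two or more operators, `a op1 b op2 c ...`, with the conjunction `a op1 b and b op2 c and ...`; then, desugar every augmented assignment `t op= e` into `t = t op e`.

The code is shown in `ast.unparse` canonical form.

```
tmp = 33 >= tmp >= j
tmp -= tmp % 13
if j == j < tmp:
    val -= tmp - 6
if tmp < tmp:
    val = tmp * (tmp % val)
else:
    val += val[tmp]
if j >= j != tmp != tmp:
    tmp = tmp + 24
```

Transformed code:
tmp = 33 >= tmp and tmp >= j
tmp = tmp - tmp % 13
if j == j and j < tmp:
    val = val - (tmp - 6)
if tmp < tmp:
    val = tmp * (tmp % val)
else:
    val = val + val[tmp]
if j >= j and j != tmp and (tmp != tmp):
    tmp = tmp + 24

3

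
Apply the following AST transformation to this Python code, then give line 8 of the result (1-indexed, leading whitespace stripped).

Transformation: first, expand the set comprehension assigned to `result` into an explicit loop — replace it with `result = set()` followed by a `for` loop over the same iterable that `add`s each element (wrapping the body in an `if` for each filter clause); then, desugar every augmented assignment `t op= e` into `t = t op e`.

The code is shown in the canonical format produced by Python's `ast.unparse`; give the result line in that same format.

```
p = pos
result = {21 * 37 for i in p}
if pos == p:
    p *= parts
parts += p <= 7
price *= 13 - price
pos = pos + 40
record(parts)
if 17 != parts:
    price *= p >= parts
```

price = price * (13 - price)

Transformed code:
p = pos
result = set()
for i in p:
    result.add(21 * 37)
if pos == p:
    p = p * parts
parts = parts + (p <= 7)
price = price * (13 - price)
pos = pos + 40
record(parts)
if 17 != parts:
    price = price * (p >= parts)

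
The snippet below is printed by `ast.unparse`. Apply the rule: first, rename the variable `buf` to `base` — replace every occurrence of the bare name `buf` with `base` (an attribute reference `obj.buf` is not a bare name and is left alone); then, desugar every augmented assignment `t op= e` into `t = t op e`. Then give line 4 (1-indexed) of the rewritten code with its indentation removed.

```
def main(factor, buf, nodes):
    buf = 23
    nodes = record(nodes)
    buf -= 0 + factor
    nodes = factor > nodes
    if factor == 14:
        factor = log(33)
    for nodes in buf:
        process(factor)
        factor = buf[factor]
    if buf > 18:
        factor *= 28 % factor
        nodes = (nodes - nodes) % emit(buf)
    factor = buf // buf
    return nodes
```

base = base - (0 + factor)

Transformed code:
def main(factor, base, nodes):
    base = 23
    nodes = record(nodes)
    base = base - (0 + factor)
    nodes = factor > nodes
    if factor == 14:
        factor = log(33)
    for nodes in base:
        process(factor)
        factor = base[factor]
    if base > 18:
        factor = factor * (28 % factor)
        nodes = (nodes - nodes) % emit(base)
    factor = base // base
    return nodes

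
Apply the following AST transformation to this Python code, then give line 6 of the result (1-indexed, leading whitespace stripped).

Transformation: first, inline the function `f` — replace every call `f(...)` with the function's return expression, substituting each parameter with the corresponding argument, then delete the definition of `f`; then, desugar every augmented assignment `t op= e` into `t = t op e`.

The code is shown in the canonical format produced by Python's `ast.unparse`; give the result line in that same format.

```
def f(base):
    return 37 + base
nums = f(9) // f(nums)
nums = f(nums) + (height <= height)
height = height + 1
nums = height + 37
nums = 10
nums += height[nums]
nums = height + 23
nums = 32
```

nums = nums + height[nums]

Transformed code:
nums = (37 + 9) // (37 + nums)
nums = 37 + nums + (height <= height)
height = height + 1
nums = height + 37
nums = 10
nums = nums + height[nums]
nums = height + 23
nums = 32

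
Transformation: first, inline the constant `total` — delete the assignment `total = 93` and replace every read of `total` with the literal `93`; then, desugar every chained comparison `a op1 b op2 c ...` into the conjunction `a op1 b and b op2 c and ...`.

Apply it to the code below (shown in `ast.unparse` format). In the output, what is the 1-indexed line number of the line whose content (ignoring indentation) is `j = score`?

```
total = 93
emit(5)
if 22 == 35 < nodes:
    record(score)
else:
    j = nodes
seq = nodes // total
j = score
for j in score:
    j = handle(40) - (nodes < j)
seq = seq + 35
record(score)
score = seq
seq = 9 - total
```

Transformed code:
emit(5)
if 22 == 35 and 35 < nodes:
    record(score)
else:
    j = nodes
seq = nodes // 93
j = score
for j in score:
    j = handle(40) - (nodes < j)
seq = seq + 35
record(score)
score = seq
seq = 9 - 93

7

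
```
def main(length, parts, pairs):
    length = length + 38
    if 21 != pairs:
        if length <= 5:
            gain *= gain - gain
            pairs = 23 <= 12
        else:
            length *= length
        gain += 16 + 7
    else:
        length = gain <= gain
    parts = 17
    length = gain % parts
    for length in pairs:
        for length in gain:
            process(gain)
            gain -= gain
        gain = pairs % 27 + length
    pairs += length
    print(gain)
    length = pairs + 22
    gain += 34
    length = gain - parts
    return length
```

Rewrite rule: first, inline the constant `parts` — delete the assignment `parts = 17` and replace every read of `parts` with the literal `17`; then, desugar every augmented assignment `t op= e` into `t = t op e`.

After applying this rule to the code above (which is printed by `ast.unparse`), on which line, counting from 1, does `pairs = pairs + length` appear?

Transformed code:
def main(length, parts, pairs):
    length = length + 38
    if 21 != pairs:
        if length <= 5:
            gain = gain * (gain - gain)
            pairs = 23 <= 12
        else:
            length = length * length
        gain = gain + (16 + 7)
    else:
        length = gain <= gain
    length = gain % 17
    for length in pairs:
        for length in gain:
            process(gain)
            gain = gain - gain
        gain = pairs % 27 + length
    pairs = pairs + length
    print(gain)
    length = pairs + 22
    gain = gain + 34
    length = gain - 17
    return length

18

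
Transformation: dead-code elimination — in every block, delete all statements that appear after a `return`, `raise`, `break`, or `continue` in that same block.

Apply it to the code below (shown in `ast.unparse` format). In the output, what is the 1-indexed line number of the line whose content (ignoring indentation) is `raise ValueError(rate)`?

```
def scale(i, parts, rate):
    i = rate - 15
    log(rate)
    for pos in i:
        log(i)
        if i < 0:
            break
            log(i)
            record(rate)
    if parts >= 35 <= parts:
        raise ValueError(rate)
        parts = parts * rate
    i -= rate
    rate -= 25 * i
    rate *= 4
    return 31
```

Transformed code:
def scale(i, parts, rate):
    i = rate - 15
    log(rate)
    for pos in i:
        log(i)
        if i < 0:
            break
    if parts >= 35 <= parts:
        raise ValueError(rate)
    i -= rate
    rate -= 25 * i
    rate *= 4
    return 31

9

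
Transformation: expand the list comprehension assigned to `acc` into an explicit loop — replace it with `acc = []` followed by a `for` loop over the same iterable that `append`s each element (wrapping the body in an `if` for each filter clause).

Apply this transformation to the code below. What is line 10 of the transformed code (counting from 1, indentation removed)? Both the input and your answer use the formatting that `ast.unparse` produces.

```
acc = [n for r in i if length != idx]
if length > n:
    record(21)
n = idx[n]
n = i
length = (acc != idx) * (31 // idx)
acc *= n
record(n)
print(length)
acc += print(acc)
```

Transformed code:
acc = []
for r in i:
    if length != idx:
        acc.append(n)
if length > n:
    record(21)
n = idx[n]
n = i
length = (acc != idx) * (31 // idx)
acc *= n
record(n)
print(length)
acc += print(acc)

acc *= n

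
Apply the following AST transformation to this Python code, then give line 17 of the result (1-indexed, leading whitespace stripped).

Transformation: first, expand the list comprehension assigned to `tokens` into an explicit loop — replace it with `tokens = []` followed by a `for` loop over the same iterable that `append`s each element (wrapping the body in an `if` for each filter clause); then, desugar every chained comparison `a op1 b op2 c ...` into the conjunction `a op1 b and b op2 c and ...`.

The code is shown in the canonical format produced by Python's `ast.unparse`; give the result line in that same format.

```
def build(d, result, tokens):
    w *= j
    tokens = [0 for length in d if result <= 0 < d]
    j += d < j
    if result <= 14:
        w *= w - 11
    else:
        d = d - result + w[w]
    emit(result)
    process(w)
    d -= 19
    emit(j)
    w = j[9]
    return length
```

Transformed code:
def build(d, result, tokens):
    w *= j
    tokens = []
    for length in d:
        if result <= 0 and 0 < d:
            tokens.append(0)
    j += d < j
    if result <= 14:
        w *= w - 11
    else:
        d = d - result + w[w]
    emit(result)
    process(w)
    d -= 19
    emit(j)
    w = j[9]
    return length

return length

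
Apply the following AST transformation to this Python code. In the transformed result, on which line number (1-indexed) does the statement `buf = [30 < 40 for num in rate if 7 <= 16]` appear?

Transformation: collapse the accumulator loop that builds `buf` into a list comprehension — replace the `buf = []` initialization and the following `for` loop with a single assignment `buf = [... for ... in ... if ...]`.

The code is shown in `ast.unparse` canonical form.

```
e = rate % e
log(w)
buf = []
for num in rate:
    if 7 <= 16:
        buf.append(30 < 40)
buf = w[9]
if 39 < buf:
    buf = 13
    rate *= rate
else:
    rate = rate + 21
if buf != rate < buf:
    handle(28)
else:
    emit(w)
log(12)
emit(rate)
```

Transformed code:
e = rate % e
log(w)
buf = [30 < 40 for num in rate if 7 <= 16]
buf = w[9]
if 39 < buf:
    buf = 13
    rate *= rate
else:
    rate = rate + 21
if buf != rate < buf:
    handle(28)
else:
    emit(w)
log(12)
emit(rate)

3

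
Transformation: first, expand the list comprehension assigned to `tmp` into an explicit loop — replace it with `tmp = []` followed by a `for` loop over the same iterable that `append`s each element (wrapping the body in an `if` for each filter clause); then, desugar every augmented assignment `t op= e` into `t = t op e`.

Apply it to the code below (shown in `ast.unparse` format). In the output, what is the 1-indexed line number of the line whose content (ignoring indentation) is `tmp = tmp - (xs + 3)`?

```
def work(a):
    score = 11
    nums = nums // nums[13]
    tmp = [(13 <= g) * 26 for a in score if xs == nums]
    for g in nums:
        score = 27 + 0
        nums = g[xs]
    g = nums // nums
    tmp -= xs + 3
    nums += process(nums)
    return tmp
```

12

Transformed code:
def work(a):
    score = 11
    nums = nums // nums[13]
    tmp = []
    for a in score:
        if xs == nums:
            tmp.append((13 <= g) * 26)
    for g in nums:
        score = 27 + 0
        nums = g[xs]
    g = nums // nums
    tmp = tmp - (xs + 3)
    nums = nums + process(nums)
    return tmp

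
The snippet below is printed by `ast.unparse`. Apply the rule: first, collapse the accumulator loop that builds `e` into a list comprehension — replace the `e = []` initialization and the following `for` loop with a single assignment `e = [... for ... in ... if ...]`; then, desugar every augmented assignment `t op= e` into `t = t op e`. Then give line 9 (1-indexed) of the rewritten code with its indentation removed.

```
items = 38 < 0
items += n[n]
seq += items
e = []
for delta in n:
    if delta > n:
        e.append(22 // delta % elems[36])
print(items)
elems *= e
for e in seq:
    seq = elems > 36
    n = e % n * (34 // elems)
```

n = e % n * (34 // elems)

Transformed code:
items = 38 < 0
items = items + n[n]
seq = seq + items
e = [22 // delta % elems[36] for delta in n if delta > n]
print(items)
elems = elems * e
for e in seq:
    seq = elems > 36
    n = e % n * (34 // elems)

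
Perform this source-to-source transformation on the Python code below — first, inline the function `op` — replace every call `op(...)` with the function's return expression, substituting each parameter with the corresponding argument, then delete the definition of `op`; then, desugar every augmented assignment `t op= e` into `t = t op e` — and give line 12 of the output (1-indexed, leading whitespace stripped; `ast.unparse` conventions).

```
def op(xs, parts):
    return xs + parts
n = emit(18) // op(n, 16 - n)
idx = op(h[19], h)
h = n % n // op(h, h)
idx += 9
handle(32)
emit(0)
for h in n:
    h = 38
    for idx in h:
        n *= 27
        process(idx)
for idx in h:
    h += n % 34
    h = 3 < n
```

Transformed code:
n = emit(18) // (n + (16 - n))
idx = h[19] + h
h = n % n // (h + h)
idx = idx + 9
handle(32)
emit(0)
for h in n:
    h = 38
    for idx in h:
        n = n * 27
        process(idx)
for idx in h:
    h = h + n % 34
    h = 3 < n

for idx in h:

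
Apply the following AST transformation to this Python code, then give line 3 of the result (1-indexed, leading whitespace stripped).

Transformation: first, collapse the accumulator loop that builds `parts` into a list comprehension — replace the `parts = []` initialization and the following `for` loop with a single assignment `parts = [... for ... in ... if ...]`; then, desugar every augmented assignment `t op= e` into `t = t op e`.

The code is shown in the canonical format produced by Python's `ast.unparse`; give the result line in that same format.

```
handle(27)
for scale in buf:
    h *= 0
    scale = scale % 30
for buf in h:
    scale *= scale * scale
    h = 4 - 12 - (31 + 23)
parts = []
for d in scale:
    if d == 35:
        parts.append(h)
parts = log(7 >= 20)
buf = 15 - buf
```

Transformed code:
handle(27)
for scale in buf:
    h = h * 0
    scale = scale % 30
for buf in h:
    scale = scale * (scale * scale)
    h = 4 - 12 - (31 + 23)
parts = [h for d in scale if d == 35]
parts = log(7 >= 20)
buf = 15 - buf

h = h * 0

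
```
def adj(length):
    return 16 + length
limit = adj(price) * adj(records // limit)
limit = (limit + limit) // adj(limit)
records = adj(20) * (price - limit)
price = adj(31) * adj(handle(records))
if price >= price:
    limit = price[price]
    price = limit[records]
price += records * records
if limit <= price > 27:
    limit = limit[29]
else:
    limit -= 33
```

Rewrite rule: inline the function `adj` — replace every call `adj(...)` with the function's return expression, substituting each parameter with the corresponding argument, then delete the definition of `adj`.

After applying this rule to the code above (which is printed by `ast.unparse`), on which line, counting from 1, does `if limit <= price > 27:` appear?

Transformed code:
limit = (16 + price) * (16 + records // limit)
limit = (limit + limit) // (16 + limit)
records = (16 + 20) * (price - limit)
price = (16 + 31) * (16 + handle(records))
if price >= price:
    limit = price[price]
    price = limit[records]
price += records * records
if limit <= price > 27:
    limit = limit[29]
else:
    limit -= 33

9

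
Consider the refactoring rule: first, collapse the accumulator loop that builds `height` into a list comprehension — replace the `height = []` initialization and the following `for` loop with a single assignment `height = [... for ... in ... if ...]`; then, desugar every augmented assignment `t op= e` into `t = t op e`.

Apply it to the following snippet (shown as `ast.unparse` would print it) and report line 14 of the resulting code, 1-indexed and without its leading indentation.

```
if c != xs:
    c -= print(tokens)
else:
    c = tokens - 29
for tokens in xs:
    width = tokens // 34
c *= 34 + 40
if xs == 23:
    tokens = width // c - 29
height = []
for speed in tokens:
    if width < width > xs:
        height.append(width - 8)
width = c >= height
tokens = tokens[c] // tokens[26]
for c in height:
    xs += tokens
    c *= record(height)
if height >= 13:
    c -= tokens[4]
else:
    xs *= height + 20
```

xs = xs + tokens

Transformed code:
if c != xs:
    c = c - print(tokens)
else:
    c = tokens - 29
for tokens in xs:
    width = tokens // 34
c = c * (34 + 40)
if xs == 23:
    tokens = width // c - 29
height = [width - 8 for speed in tokens if width < width > xs]
width = c >= height
tokens = tokens[c] // tokens[26]
for c in height:
    xs = xs + tokens
    c = c * record(height)
if height >= 13:
    c = c - tokens[4]
else:
    xs = xs * (height + 20)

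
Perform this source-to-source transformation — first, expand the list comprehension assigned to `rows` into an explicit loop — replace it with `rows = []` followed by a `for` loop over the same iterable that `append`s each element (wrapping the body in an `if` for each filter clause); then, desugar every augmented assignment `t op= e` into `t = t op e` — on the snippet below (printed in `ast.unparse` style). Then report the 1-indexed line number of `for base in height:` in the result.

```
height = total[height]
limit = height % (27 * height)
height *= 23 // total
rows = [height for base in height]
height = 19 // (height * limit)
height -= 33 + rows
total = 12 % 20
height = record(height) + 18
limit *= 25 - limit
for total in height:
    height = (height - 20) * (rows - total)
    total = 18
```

5

Transformed code:
height = total[height]
limit = height % (27 * height)
height = height * (23 // total)
rows = []
for base in height:
    rows.append(height)
height = 19 // (height * limit)
height = height - (33 + rows)
total = 12 % 20
height = record(height) + 18
limit = limit * (25 - limit)
for total in height:
    height = (height - 20) * (rows - total)
    total = 18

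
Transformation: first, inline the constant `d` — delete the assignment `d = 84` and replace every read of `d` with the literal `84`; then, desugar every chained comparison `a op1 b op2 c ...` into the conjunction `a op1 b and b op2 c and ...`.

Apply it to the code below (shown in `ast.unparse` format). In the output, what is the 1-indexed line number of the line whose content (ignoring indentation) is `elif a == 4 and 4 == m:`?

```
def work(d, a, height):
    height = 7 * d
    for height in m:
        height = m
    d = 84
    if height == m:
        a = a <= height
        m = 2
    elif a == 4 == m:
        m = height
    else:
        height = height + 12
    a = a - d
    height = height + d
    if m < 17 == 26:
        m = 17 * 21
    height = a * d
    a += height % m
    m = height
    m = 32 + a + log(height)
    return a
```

8

Transformed code:
def work(d, a, height):
    height = 7 * 84
    for height in m:
        height = m
    if height == m:
        a = a <= height
        m = 2
    elif a == 4 and 4 == m:
        m = height
    else:
        height = height + 12
    a = a - 84
    height = height + 84
    if m < 17 and 17 == 26:
        m = 17 * 21
    height = a * 84
    a += height % m
    m = height
    m = 32 + a + log(height)
    return a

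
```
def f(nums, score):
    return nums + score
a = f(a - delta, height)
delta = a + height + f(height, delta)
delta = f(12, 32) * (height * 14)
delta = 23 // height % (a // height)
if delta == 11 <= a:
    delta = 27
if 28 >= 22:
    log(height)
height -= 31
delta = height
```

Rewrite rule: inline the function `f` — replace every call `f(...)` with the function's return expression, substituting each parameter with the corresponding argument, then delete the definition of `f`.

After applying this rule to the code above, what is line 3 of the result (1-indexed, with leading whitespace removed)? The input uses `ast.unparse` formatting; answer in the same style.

Transformed code:
a = a - delta + height
delta = a + height + (height + delta)
delta = (12 + 32) * (height * 14)
delta = 23 // height % (a // height)
if delta == 11 <= a:
    delta = 27
if 28 >= 22:
    log(height)
height -= 31
delta = height

delta = (12 + 32) * (height * 14)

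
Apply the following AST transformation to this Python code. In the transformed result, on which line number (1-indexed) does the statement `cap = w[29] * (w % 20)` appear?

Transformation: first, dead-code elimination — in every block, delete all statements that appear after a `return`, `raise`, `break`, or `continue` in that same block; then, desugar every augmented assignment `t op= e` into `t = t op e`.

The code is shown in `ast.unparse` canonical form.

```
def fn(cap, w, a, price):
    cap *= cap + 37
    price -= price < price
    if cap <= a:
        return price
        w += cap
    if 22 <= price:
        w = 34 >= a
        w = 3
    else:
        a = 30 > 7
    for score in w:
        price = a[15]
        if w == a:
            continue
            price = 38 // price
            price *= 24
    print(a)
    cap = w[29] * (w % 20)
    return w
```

16

Transformed code:
def fn(cap, w, a, price):
    cap = cap * (cap + 37)
    price = price - (price < price)
    if cap <= a:
        return price
    if 22 <= price:
        w = 34 >= a
        w = 3
    else:
        a = 30 > 7
    for score in w:
        price = a[15]
        if w == a:
            continue
    print(a)
    cap = w[29] * (w % 20)
    return w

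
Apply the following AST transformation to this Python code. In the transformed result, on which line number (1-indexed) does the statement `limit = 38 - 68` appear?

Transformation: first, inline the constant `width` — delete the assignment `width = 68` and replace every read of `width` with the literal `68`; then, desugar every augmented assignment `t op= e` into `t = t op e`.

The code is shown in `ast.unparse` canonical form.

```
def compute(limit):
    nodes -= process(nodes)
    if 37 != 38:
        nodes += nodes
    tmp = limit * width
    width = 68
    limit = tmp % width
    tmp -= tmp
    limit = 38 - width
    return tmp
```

8

Transformed code:
def compute(limit):
    nodes = nodes - process(nodes)
    if 37 != 38:
        nodes = nodes + nodes
    tmp = limit * 68
    limit = tmp % 68
    tmp = tmp - tmp
    limit = 38 - 68
    return tmp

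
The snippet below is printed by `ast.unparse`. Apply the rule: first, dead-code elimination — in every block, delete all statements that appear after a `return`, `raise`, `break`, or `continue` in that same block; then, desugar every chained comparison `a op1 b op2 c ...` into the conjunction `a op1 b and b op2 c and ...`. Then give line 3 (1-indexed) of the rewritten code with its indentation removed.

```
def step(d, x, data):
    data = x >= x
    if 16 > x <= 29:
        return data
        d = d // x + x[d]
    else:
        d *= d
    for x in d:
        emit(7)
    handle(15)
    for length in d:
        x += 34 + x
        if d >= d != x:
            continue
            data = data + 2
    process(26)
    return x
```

if 16 > x and x <= 29:

Transformed code:
def step(d, x, data):
    data = x >= x
    if 16 > x and x <= 29:
        return data
    else:
        d *= d
    for x in d:
        emit(7)
    handle(15)
    for length in d:
        x += 34 + x
        if d >= d and d != x:
            continue
    process(26)
    return x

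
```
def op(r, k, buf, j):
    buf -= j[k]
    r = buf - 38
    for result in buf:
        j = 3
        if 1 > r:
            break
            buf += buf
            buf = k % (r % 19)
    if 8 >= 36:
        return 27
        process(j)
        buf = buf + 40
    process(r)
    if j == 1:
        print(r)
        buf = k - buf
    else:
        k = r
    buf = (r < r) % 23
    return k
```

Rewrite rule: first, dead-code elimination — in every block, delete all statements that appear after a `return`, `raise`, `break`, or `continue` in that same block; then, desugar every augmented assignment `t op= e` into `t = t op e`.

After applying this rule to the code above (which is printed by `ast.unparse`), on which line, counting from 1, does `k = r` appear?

Transformed code:
def op(r, k, buf, j):
    buf = buf - j[k]
    r = buf - 38
    for result in buf:
        j = 3
        if 1 > r:
            break
    if 8 >= 36:
        return 27
    process(r)
    if j == 1:
        print(r)
        buf = k - buf
    else:
        k = r
    buf = (r < r) % 23
    return k

15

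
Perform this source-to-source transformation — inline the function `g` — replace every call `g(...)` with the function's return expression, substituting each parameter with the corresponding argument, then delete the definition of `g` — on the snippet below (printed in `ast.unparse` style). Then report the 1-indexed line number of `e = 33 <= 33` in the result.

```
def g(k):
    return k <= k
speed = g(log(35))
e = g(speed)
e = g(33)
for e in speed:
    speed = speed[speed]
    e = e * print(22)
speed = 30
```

Transformed code:
speed = log(35) <= log(35)
e = speed <= speed
e = 33 <= 33
for e in speed:
    speed = speed[speed]
    e = e * print(22)
speed = 30

3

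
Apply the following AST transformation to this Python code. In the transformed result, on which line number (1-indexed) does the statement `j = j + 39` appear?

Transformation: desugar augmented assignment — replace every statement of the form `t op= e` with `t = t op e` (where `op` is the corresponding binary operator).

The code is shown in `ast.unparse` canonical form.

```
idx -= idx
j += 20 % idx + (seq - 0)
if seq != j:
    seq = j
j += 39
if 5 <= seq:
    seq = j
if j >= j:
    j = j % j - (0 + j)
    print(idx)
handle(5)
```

5

Transformed code:
idx = idx - idx
j = j + (20 % idx + (seq - 0))
if seq != j:
    seq = j
j = j + 39
if 5 <= seq:
    seq = j
if j >= j:
    j = j % j - (0 + j)
    print(idx)
handle(5)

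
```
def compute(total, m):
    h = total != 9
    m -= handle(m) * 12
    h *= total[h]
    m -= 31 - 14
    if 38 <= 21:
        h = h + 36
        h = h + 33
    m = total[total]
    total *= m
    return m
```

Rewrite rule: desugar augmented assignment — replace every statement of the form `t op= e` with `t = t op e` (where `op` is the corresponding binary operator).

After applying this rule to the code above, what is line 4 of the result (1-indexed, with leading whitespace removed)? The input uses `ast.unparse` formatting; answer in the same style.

Transformed code:
def compute(total, m):
    h = total != 9
    m = m - handle(m) * 12
    h = h * total[h]
    m = m - (31 - 14)
    if 38 <= 21:
        h = h + 36
        h = h + 33
    m = total[total]
    total = total * m
    return m

h = h * total[h]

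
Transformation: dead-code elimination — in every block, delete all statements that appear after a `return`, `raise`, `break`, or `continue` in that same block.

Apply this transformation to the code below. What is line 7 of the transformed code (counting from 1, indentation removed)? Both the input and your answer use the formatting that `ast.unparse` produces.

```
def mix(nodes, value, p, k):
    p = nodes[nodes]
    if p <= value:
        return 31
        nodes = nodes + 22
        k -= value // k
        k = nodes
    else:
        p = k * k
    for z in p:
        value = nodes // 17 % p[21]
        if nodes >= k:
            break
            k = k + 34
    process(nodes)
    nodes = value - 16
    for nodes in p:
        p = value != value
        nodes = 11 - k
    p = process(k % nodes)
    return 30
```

for z in p:

Transformed code:
def mix(nodes, value, p, k):
    p = nodes[nodes]
    if p <= value:
        return 31
    else:
        p = k * k
    for z in p:
        value = nodes // 17 % p[21]
        if nodes >= k:
            break
    process(nodes)
    nodes = value - 16
    for nodes in p:
        p = value != value
        nodes = 11 - k
    p = process(k % nodes)
    return 30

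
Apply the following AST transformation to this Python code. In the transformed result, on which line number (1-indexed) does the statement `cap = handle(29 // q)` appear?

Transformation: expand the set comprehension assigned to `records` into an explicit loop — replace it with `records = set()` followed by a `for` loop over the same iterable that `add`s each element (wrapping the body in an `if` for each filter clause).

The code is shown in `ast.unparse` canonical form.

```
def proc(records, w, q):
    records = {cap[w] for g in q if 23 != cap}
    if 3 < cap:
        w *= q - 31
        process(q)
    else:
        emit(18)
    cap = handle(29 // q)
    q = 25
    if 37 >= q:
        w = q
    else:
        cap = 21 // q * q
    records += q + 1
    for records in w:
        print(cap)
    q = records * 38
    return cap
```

Transformed code:
def proc(records, w, q):
    records = set()
    for g in q:
        if 23 != cap:
            records.add(cap[w])
    if 3 < cap:
        w *= q - 31
        process(q)
    else:
        emit(18)
    cap = handle(29 // q)
    q = 25
    if 37 >= q:
        w = q
    else:
        cap = 21 // q * q
    records += q + 1
    for records in w:
        print(cap)
    q = records * 38
    return cap

11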